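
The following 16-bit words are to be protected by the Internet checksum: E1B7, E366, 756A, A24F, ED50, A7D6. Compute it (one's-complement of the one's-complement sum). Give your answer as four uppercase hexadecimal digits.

8DFF

One's-complement addition (fold any carry out of bit 15 back into bit 0):
  0xE1B7 + 0xE366 = 0x1C51D → wrap carry → 0xC51E
  0xC51E + 0x756A = 0x13A88 → wrap carry → 0x3A89
  0x3A89 + 0xA24F = 0x0DCD8
  0xDCD8 + 0xED50 = 0x1CA28 → wrap carry → 0xCA29
  0xCA29 + 0xA7D6 = 0x171FF → wrap carry → 0x7200
One's-complement sum = 0x7200.
Checksum = ~0x7200 & 0xFFFF = 0x8DFF.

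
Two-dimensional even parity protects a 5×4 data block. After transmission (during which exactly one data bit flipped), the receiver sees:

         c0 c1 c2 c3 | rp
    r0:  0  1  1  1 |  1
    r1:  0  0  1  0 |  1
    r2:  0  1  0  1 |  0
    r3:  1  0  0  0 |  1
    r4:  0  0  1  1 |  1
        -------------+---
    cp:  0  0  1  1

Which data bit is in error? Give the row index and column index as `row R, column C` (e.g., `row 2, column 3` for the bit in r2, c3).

Recompute each row's even parity and compare to rp:
  r0: data parity 1, sent rp 1 → ok
  r1: data parity 1, sent rp 1 → ok
  r2: data parity 0, sent rp 0 → ok
  r3: data parity 1, sent rp 1 → ok
  r4: data parity 0, sent rp 1 → mismatch
Recompute each column's even parity and compare to cp:
  c0: data parity 1, sent cp 0 → mismatch
  c1: data parity 0, sent cp 0 → ok
  c2: data parity 1, sent cp 1 → ok
  c3: data parity 1, sent cp 1 → ok
Exactly one row (r4) and one column (c0) fail → the flipped bit is at their intersection.

row 4, column 0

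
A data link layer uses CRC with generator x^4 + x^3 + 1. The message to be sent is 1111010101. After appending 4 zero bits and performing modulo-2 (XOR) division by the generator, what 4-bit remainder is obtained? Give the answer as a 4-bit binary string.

1010

Append 4 zeros: 11110101010000. Divide by 11001 (XOR where the leading bit is 1):
  pos 0: 11110 XOR 11001 = 00111
  pos 2: 11110 XOR 11001 = 00111
  pos 4: 11110 XOR 11001 = 00111
  pos 6: 11110 XOR 11001 = 00111
  pos 8: 11100 XOR 11001 = 00101
Remainder (last 4 bits) = 1010. This is the CRC / FCS.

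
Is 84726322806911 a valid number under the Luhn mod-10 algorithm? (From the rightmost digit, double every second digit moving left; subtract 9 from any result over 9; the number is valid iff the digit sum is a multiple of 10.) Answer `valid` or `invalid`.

invalid

From the right, keep odd positions and double even positions (subtract 9 from any doubled value over 9):
  doubled (positions 2,4,...): 2 3 7 4 3 5 7 → sum 31
  kept (positions 1,3,...): 1 9 0 2 3 2 4 → sum 21
Total = 52.
52 mod 10 = 2, so the number is invalid.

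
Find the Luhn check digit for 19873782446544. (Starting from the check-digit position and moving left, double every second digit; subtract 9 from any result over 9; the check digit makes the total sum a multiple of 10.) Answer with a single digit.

6

Partial digits right→left: 4 4 5 6 4 4 2 8 7 3 7 8 9 1
Double every second digit counting from the check-digit position (so the 1st, 3rd, 5th, ... of the partial from the right).
  doubled (with −9 where >9): 8 1 8 4 5 5 9 → sum 40
  kept as-is: 4 6 4 8 3 8 1 → sum 34
Total = 40 + 34 = 74.
Check digit = (10 − (74 mod 10)) mod 10 = 6.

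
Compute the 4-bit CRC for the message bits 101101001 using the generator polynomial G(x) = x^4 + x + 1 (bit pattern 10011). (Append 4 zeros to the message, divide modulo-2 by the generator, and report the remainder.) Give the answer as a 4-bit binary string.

Append 4 zeros: 1011010010000. Divide by 10011 (XOR where the leading bit is 1):
  pos 0: 10110 XOR 10011 = 00101
  pos 2: 10110 XOR 10011 = 00101
  pos 4: 10101 XOR 10011 = 00110
  pos 6: 11000 XOR 10011 = 01011
  pos 7: 10110 XOR 10011 = 00101
Remainder (last 4 bits) = 1010. This is the CRC / FCS.

1010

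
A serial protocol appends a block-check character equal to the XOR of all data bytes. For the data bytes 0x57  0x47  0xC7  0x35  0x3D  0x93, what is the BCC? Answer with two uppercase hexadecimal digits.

XOR the bytes together:
  start with 0x57
  0x57 ⊕ 0x47 = 0x10
  0x10 ⊕ 0xC7 = 0xD7
  0xD7 ⊕ 0x35 = 0xE2
  0xE2 ⊕ 0x3D = 0xDF
  0xDF ⊕ 0x93 = 0x4C

4C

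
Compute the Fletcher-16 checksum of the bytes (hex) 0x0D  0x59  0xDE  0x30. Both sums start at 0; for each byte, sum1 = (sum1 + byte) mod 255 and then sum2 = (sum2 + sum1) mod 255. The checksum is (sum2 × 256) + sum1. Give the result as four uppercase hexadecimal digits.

Running sums (mod 255):
  after byte 0 (0x0D): sum1=13, sum2=13
  after byte 1 (0x59): sum1=102, sum2=115
  after byte 2 (0xDE): sum1=69, sum2=184
  after byte 3 (0x30): sum1=117, sum2=46
Checksum = sum2·256 + sum1 = 46·256 + 117 = 11893 = 0x2E75.

2E75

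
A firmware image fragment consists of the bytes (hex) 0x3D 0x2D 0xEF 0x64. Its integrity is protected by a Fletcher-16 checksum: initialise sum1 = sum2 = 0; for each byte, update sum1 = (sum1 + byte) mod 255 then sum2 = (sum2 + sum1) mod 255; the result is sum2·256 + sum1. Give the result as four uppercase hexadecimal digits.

Running sums (mod 255):
  after byte 0 (0x3D): sum1=61, sum2=61
  after byte 1 (0x2D): sum1=106, sum2=167
  after byte 2 (0xEF): sum1=90, sum2=2
  after byte 3 (0x64): sum1=190, sum2=192
Checksum = sum2·256 + sum1 = 192·256 + 190 = 49342 = 0xC0BE.

C0BE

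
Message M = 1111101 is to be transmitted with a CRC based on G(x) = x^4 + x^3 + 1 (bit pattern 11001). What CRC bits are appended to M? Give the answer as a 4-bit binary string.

0000

Append 4 zeros: 11111010000. Divide by 11001 (XOR where the leading bit is 1):
  pos 0: 11111 XOR 11001 = 00110
  pos 2: 11001 XOR 11001 = 00000
Remainder (last 4 bits) = 0000. This is the CRC / FCS.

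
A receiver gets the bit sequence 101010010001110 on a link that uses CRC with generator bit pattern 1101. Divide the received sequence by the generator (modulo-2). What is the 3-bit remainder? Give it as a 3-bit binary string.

101

Modulo-2 division of 101010010001110 by 1101:
  pos 0: 1010 XOR 1101 = 0111
  pos 1: 1111 XOR 1101 = 0010
  pos 3: 1000 XOR 1101 = 0101
  pos 4: 1011 XOR 1101 = 0110
  pos 5: 1100 XOR 1101 = 0001
  pos 8: 1001 XOR 1101 = 0100
  pos 9: 1001 XOR 1101 = 0100
  pos 10: 1001 XOR 1101 = 0100
  pos 11: 1000 XOR 1101 = 0101
Remainder = 101 (nonzero — an error is detected).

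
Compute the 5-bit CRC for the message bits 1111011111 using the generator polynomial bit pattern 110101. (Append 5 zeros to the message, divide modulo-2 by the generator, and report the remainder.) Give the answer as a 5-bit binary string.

Append 5 zeros: 111101111100000. Divide by 110101 (XOR where the leading bit is 1):
  pos 0: 111101 XOR 110101 = 001000
  pos 2: 100011 XOR 110101 = 010110
  pos 3: 101101 XOR 110101 = 011000
  pos 4: 110001 XOR 110101 = 000100
  pos 7: 100000 XOR 110101 = 010101
  pos 8: 101010 XOR 110101 = 011111
  pos 9: 111110 XOR 110101 = 001011
Remainder (last 5 bits) = 01011. This is the CRC / FCS.

01011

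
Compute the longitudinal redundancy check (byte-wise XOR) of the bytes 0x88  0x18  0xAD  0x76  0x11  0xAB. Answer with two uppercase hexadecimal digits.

XOR the bytes together:
  start with 0x88
  0x88 ⊕ 0x18 = 0x90
  0x90 ⊕ 0xAD = 0x3D
  0x3D ⊕ 0x76 = 0x4B
  0x4B ⊕ 0x11 = 0x5A
  0x5A ⊕ 0xAB = 0xF1

F1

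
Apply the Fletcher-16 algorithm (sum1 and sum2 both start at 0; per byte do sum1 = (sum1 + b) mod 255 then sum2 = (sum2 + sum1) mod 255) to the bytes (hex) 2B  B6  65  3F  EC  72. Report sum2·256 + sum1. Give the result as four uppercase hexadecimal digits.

34E5

Running sums (mod 255):
  after byte 0 (2B): sum1=43, sum2=43
  after byte 1 (B6): sum1=225, sum2=13
  after byte 2 (65): sum1=71, sum2=84
  after byte 3 (3F): sum1=134, sum2=218
  after byte 4 (EC): sum1=115, sum2=78
  after byte 5 (72): sum1=229, sum2=52
Checksum = sum2·256 + sum1 = 52·256 + 229 = 13541 = 0x34E5.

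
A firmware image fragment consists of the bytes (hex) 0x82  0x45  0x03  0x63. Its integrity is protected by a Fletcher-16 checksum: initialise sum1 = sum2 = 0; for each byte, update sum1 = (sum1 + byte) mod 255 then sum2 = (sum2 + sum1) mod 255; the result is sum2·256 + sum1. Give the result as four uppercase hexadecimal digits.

Running sums (mod 255):
  after byte 0 (0x82): sum1=130, sum2=130
  after byte 1 (0x45): sum1=199, sum2=74
  after byte 2 (0x03): sum1=202, sum2=21
  after byte 3 (0x63): sum1=46, sum2=67
Checksum = sum2·256 + sum1 = 67·256 + 46 = 17198 = 0x432E.

432E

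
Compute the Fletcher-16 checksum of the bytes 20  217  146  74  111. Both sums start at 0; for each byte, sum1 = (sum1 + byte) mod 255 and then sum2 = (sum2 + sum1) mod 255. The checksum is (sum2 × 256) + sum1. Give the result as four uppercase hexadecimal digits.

Running sums (mod 255):
  after byte 0 (20): sum1=20, sum2=20
  after byte 1 (217): sum1=237, sum2=2
  after byte 2 (146): sum1=128, sum2=130
  after byte 3 (74): sum1=202, sum2=77
  after byte 4 (111): sum1=58, sum2=135
Checksum = sum2·256 + sum1 = 135·256 + 58 = 34618 = 0x873A.

873A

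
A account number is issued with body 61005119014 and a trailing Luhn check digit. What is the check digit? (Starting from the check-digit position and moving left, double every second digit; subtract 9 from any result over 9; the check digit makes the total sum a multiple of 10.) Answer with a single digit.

4

Partial digits right→left: 4 1 0 9 1 1 5 0 0 1 6
Double every second digit counting from the check-digit position (so the 1st, 3rd, 5th, ... of the partial from the right).
  doubled (with −9 where >9): 8 0 2 1 0 3 → sum 14
  kept as-is: 1 9 1 0 1 → sum 12
Total = 14 + 12 = 26.
Check digit = (10 − (26 mod 10)) mod 10 = 4.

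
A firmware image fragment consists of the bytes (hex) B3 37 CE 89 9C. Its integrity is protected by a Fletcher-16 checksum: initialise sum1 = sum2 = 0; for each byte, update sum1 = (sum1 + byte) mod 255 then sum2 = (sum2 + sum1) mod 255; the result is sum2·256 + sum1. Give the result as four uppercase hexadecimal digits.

Running sums (mod 255):
  after byte 0 (B3): sum1=179, sum2=179
  after byte 1 (37): sum1=234, sum2=158
  after byte 2 (CE): sum1=185, sum2=88
  after byte 3 (89): sum1=67, sum2=155
  after byte 4 (9C): sum1=223, sum2=123
Checksum = sum2·256 + sum1 = 123·256 + 223 = 31711 = 0x7BDF.

7BDF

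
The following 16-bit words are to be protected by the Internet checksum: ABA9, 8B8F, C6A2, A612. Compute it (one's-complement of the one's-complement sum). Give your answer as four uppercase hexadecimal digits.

5C11

One's-complement addition (fold any carry out of bit 15 back into bit 0):
  0xABA9 + 0x8B8F = 0x13738 → wrap carry → 0x3739
  0x3739 + 0xC6A2 = 0x0FDDB
  0xFDDB + 0xA612 = 0x1A3ED → wrap carry → 0xA3EE
One's-complement sum = 0xA3EE.
Checksum = ~0xA3EE & 0xFFFF = 0x5C11.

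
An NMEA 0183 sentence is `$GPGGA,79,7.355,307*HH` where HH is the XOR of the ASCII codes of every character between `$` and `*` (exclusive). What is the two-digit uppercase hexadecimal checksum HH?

6A

XOR the ASCII codes of the payload characters:
  'G' = 0x47 → acc = 0x47
  'P' = 0x50 → acc = 0x17
  'G' = 0x47 → acc = 0x50
  'G' = 0x47 → acc = 0x17
  'A' = 0x41 → acc = 0x56
  ',' = 0x2C → acc = 0x7A
  '7' = 0x37 → acc = 0x4D
  '9' = 0x39 → acc = 0x74
  ',' = 0x2C → acc = 0x58
  '7' = 0x37 → acc = 0x6F
  '.' = 0x2E → acc = 0x41
  '3' = 0x33 → acc = 0x72
  '5' = 0x35 → acc = 0x47
  '5' = 0x35 → acc = 0x72
  ',' = 0x2C → acc = 0x5E
  '3' = 0x33 → acc = 0x6D
  '0' = 0x30 → acc = 0x5D
  '7' = 0x37 → acc = 0x6A
Checksum = 0x6A.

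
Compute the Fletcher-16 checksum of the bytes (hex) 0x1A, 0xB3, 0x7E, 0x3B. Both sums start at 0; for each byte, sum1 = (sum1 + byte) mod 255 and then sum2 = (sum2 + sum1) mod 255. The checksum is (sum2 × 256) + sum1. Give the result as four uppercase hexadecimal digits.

BB87

Running sums (mod 255):
  after byte 0 (0x1A): sum1=26, sum2=26
  after byte 1 (0xB3): sum1=205, sum2=231
  after byte 2 (0x7E): sum1=76, sum2=52
  after byte 3 (0x3B): sum1=135, sum2=187
Checksum = sum2·256 + sum1 = 187·256 + 135 = 48007 = 0xBB87.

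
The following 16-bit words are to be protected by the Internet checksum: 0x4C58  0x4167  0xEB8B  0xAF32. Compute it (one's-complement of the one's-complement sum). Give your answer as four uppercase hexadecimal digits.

One's-complement addition (fold any carry out of bit 15 back into bit 0):
  0x4C58 + 0x4167 = 0x08DBF
  0x8DBF + 0xEB8B = 0x1794A → wrap carry → 0x794B
  0x794B + 0xAF32 = 0x1287D → wrap carry → 0x287E
One's-complement sum = 0x287E.
Checksum = ~0x287E & 0xFFFF = 0xD781.

D781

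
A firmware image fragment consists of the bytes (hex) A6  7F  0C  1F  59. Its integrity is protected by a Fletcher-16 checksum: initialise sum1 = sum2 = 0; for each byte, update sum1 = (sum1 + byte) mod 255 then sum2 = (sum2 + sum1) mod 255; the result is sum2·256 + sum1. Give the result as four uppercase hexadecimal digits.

Running sums (mod 255):
  after byte 0 (A6): sum1=166, sum2=166
  after byte 1 (7F): sum1=38, sum2=204
  after byte 2 (0C): sum1=50, sum2=254
  after byte 3 (1F): sum1=81, sum2=80
  after byte 4 (59): sum1=170, sum2=250
Checksum = sum2·256 + sum1 = 250·256 + 170 = 64170 = 0xFAAA.

FAAA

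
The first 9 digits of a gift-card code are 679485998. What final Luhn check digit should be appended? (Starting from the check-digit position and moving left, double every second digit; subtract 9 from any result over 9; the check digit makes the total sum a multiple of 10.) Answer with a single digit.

Partial digits right→left: 8 9 9 5 8 4 9 7 6
Double every second digit counting from the check-digit position (so the 1st, 3rd, 5th, ... of the partial from the right).
  doubled (with −9 where >9): 7 9 7 9 3 → sum 35
  kept as-is: 9 5 4 7 → sum 25
Total = 35 + 25 = 60.
Check digit = (10 − (60 mod 10)) mod 10 = 0.

0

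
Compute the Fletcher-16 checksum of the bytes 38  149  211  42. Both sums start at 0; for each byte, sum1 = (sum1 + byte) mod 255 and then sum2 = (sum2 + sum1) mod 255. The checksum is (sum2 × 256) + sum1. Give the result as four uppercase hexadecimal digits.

2BB9

Running sums (mod 255):
  after byte 0 (38): sum1=38, sum2=38
  after byte 1 (149): sum1=187, sum2=225
  after byte 2 (211): sum1=143, sum2=113
  after byte 3 (42): sum1=185, sum2=43
Checksum = sum2·256 + sum1 = 43·256 + 185 = 11193 = 0x2BB9.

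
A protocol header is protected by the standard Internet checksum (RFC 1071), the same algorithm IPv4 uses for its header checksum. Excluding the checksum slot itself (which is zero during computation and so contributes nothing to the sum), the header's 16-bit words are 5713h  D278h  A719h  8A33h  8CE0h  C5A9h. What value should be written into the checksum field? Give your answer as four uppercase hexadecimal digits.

529C

One's-complement addition (fold any carry out of bit 15 back into bit 0):
  0x5713 + 0xD278 = 0x1298B → wrap carry → 0x298C
  0x298C + 0xA719 = 0x0D0A5
  0xD0A5 + 0x8A33 = 0x15AD8 → wrap carry → 0x5AD9
  0x5AD9 + 0x8CE0 = 0x0E7B9
  0xE7B9 + 0xC5A9 = 0x1AD62 → wrap carry → 0xAD63
One's-complement sum = 0xAD63.
Checksum = ~0xAD63 & 0xFFFF = 0x529C.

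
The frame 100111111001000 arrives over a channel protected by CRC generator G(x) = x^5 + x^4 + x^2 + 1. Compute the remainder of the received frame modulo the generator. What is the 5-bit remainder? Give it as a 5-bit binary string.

00000

Modulo-2 division of 100111111001000 by 110101:
  pos 0: 100111 XOR 110101 = 010010
  pos 1: 100101 XOR 110101 = 010000
  pos 2: 100001 XOR 110101 = 010100
  pos 3: 101001 XOR 110101 = 011100
  pos 4: 111000 XOR 110101 = 001101
  pos 6: 110101 XOR 110101 = 000000
Remainder = 00000 (zero — the frame passes the CRC check).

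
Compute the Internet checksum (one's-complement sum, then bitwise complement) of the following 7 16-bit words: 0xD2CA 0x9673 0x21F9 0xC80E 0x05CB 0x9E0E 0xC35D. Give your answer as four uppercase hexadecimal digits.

One's-complement addition (fold any carry out of bit 15 back into bit 0):
  0xD2CA + 0x9673 = 0x1693D → wrap carry → 0x693E
  0x693E + 0x21F9 = 0x08B37
  0x8B37 + 0xC80E = 0x15345 → wrap carry → 0x5346
  0x5346 + 0x05CB = 0x05911
  0x5911 + 0x9E0E = 0x0F71F
  0xF71F + 0xC35D = 0x1BA7C → wrap carry → 0xBA7D
One's-complement sum = 0xBA7D.
Checksum = ~0xBA7D & 0xFFFF = 0x4582.

4582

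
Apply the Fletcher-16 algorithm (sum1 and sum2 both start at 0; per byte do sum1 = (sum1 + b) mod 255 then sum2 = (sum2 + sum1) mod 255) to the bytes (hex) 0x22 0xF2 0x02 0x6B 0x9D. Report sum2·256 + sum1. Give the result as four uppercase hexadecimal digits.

F020

Running sums (mod 255):
  after byte 0 (0x22): sum1=34, sum2=34
  after byte 1 (0xF2): sum1=21, sum2=55
  after byte 2 (0x02): sum1=23, sum2=78
  after byte 3 (0x6B): sum1=130, sum2=208
  after byte 4 (0x9D): sum1=32, sum2=240
Checksum = sum2·256 + sum1 = 240·256 + 32 = 61472 = 0xF020.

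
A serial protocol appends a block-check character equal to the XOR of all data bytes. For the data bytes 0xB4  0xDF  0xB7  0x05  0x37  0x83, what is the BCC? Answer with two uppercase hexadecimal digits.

XOR the bytes together:
  start with 0xB4
  0xB4 ⊕ 0xDF = 0x6B
  0x6B ⊕ 0xB7 = 0xDC
  0xDC ⊕ 0x05 = 0xD9
  0xD9 ⊕ 0x37 = 0xEE
  0xEE ⊕ 0x83 = 0x6D

6D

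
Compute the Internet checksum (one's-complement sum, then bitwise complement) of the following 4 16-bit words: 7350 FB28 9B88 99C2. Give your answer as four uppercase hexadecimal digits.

5C3B

One's-complement addition (fold any carry out of bit 15 back into bit 0):
  0x7350 + 0xFB28 = 0x16E78 → wrap carry → 0x6E79
  0x6E79 + 0x9B88 = 0x10A01 → wrap carry → 0x0A02
  0x0A02 + 0x99C2 = 0x0A3C4
One's-complement sum = 0xA3C4.
Checksum = ~0xA3C4 & 0xFFFF = 0x5C3B.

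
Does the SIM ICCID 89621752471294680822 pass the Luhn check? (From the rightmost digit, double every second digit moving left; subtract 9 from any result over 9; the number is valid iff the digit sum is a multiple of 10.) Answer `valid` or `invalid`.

From the right, keep odd positions and double even positions (subtract 9 from any doubled value over 9):
  doubled (positions 2,4,...): 4 0 3 9 2 8 1 2 3 7 → sum 39
  kept (positions 1,3,...): 2 8 8 4 2 7 2 7 2 9 → sum 51
Total = 90.
90 mod 10 = 0, so the number is valid.

valid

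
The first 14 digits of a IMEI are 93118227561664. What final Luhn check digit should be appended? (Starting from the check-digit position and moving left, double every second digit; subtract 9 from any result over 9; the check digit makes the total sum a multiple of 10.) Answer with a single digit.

Partial digits right→left: 4 6 6 1 6 5 7 2 2 8 1 1 3 9
Double every second digit counting from the check-digit position (so the 1st, 3rd, 5th, ... of the partial from the right).
  doubled (with −9 where >9): 8 3 3 5 4 2 6 → sum 31
  kept as-is: 6 1 5 2 8 1 9 → sum 32
Total = 31 + 32 = 63.
Check digit = (10 − (63 mod 10)) mod 10 = 7.

7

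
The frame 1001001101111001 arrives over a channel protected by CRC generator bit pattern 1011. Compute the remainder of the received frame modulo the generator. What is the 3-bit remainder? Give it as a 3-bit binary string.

101

Modulo-2 division of 1001001101111001 by 1011:
  pos 0: 1001 XOR 1011 = 0010
  pos 2: 1000 XOR 1011 = 0011
  pos 4: 1111 XOR 1011 = 0100
  pos 5: 1000 XOR 1011 = 0011
  pos 7: 1111 XOR 1011 = 0100
  pos 8: 1001 XOR 1011 = 0010
  pos 10: 1010 XOR 1011 = 0001
Remainder = 101 (nonzero — an error is detected).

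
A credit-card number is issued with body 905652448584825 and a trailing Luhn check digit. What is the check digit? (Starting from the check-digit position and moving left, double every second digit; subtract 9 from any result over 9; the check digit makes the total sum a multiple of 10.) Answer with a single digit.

Partial digits right→left: 5 2 8 4 8 5 8 4 4 2 5 6 5 0 9
Double every second digit counting from the check-digit position (so the 1st, 3rd, 5th, ... of the partial from the right).
  doubled (with −9 where >9): 1 7 7 7 8 1 1 9 → sum 41
  kept as-is: 2 4 5 4 2 6 0 → sum 23
Total = 41 + 23 = 64.
Check digit = (10 − (64 mod 10)) mod 10 = 6.

6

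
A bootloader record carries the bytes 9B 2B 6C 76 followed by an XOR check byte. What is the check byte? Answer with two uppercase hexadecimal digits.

XOR the bytes together:
  start with 0x9B
  0x9B ⊕ 0x2B = 0xB0
  0xB0 ⊕ 0x6C = 0xDC
  0xDC ⊕ 0x76 = 0xAA

AA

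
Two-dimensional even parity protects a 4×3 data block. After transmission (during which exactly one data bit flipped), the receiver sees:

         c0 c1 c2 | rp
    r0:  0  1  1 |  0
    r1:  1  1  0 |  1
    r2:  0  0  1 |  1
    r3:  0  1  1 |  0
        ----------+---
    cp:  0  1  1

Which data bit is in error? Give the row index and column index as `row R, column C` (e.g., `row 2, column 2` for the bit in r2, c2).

row 1, column 0

Recompute each row's even parity and compare to rp:
  r0: data parity 0, sent rp 0 → ok
  r1: data parity 0, sent rp 1 → mismatch
  r2: data parity 1, sent rp 1 → ok
  r3: data parity 0, sent rp 0 → ok
Recompute each column's even parity and compare to cp:
  c0: data parity 1, sent cp 0 → mismatch
  c1: data parity 1, sent cp 1 → ok
  c2: data parity 1, sent cp 1 → ok
Exactly one row (r1) and one column (c0) fail → the flipped bit is at their intersection.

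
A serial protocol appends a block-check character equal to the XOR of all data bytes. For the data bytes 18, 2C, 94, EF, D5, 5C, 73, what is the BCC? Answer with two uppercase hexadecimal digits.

XOR the bytes together:
  start with 0x18
  0x18 ⊕ 0x2C = 0x34
  0x34 ⊕ 0x94 = 0xA0
  0xA0 ⊕ 0xEF = 0x4F
  0x4F ⊕ 0xD5 = 0x9A
  0x9A ⊕ 0x5C = 0xC6
  0xC6 ⊕ 0x73 = 0xB5

B5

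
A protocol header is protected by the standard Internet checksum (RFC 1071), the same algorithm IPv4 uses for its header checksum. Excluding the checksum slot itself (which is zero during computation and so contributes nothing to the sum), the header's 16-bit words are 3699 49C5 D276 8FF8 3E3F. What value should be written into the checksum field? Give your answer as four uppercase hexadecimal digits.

One's-complement addition (fold any carry out of bit 15 back into bit 0):
  0x3699 + 0x49C5 = 0x0805E
  0x805E + 0xD276 = 0x152D4 → wrap carry → 0x52D5
  0x52D5 + 0x8FF8 = 0x0E2CD
  0xE2CD + 0x3E3F = 0x1210C → wrap carry → 0x210D
One's-complement sum = 0x210D.
Checksum = ~0x210D & 0xFFFF = 0xDEF2.

DEF2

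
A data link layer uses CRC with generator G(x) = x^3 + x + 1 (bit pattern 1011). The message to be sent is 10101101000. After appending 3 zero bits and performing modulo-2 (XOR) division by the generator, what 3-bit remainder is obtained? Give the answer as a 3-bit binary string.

Append 3 zeros: 10101101000000. Divide by 1011 (XOR where the leading bit is 1):
  pos 0: 1010 XOR 1011 = 0001
  pos 3: 1110 XOR 1011 = 0101
  pos 4: 1011 XOR 1011 = 0000
Remainder (last 3 bits) = 000. This is the CRC / FCS.

000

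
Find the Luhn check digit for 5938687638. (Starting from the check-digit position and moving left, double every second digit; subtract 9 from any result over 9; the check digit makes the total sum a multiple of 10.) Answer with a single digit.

3

Partial digits right→left: 8 3 6 7 8 6 8 3 9 5
Double every second digit counting from the check-digit position (so the 1st, 3rd, 5th, ... of the partial from the right).
  doubled (with −9 where >9): 7 3 7 7 9 → sum 33
  kept as-is: 3 7 6 3 5 → sum 24
Total = 33 + 24 = 57.
Check digit = (10 − (57 mod 10)) mod 10 = 3.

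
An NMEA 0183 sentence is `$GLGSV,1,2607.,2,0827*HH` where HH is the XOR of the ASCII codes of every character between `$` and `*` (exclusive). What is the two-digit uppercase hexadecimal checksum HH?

6A

XOR the ASCII codes of the payload characters:
  'G' = 0x47 → acc = 0x47
  'L' = 0x4C → acc = 0x0B
  'G' = 0x47 → acc = 0x4C
  'S' = 0x53 → acc = 0x1F
  'V' = 0x56 → acc = 0x49
  ',' = 0x2C → acc = 0x65
  '1' = 0x31 → acc = 0x54
  ',' = 0x2C → acc = 0x78
  '2' = 0x32 → acc = 0x4A
  '6' = 0x36 → acc = 0x7C
  '0' = 0x30 → acc = 0x4C
  '7' = 0x37 → acc = 0x7B
  '.' = 0x2E → acc = 0x55
  ',' = 0x2C → acc = 0x79
  '2' = 0x32 → acc = 0x4B
  ',' = 0x2C → acc = 0x67
  '0' = 0x30 → acc = 0x57
  '8' = 0x38 → acc = 0x6F
  '2' = 0x32 → acc = 0x5D
  '7' = 0x37 → acc = 0x6A
Checksum = 0x6A.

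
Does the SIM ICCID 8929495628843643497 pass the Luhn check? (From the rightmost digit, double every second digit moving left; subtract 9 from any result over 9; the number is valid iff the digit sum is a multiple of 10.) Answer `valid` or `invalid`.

From the right, keep odd positions and double even positions (subtract 9 from any doubled value over 9):
  doubled (positions 2,4,...): 9 6 3 8 7 3 9 9 9 → sum 63
  kept (positions 1,3,...): 7 4 4 3 8 2 5 4 2 8 → sum 47
Total = 110.
110 mod 10 = 0, so the number is valid.

valid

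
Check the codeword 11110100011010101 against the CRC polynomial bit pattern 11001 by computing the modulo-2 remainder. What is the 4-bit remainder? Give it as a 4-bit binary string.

Modulo-2 division of 11110100011010101 by 11001:
  pos 0: 11110 XOR 11001 = 00111
  pos 2: 11110 XOR 11001 = 00111
  pos 4: 11100 XOR 11001 = 00101
  pos 6: 10111 XOR 11001 = 01110
  pos 7: 11100 XOR 11001 = 00101
  pos 9: 10110 XOR 11001 = 01111
  pos 10: 11111 XOR 11001 = 00110
  pos 12: 11001 XOR 11001 = 00000
Remainder = 0000 (zero — the frame passes the CRC check).

0000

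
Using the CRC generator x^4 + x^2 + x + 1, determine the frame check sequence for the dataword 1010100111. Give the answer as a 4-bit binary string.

Append 4 zeros: 10101001110000. Divide by 10111 (XOR where the leading bit is 1):
  pos 0: 10101 XOR 10111 = 00010
  pos 3: 10001 XOR 10111 = 00110
  pos 5: 11011 XOR 10111 = 01100
  pos 6: 11000 XOR 10111 = 01111
  pos 7: 11110 XOR 10111 = 01001
  pos 8: 10010 XOR 10111 = 00101
Remainder (last 4 bits) = 1010. This is the CRC / FCS.

1010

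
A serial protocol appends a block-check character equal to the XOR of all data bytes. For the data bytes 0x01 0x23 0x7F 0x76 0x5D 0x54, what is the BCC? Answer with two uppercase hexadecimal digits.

XOR the bytes together:
  start with 0x01
  0x01 ⊕ 0x23 = 0x22
  0x22 ⊕ 0x7F = 0x5D
  0x5D ⊕ 0x76 = 0x2B
  0x2B ⊕ 0x5D = 0x76
  0x76 ⊕ 0x54 = 0x22

22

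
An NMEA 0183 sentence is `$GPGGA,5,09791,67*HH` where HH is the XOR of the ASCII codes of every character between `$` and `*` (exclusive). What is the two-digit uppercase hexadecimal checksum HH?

78

XOR the ASCII codes of the payload characters:
  'G' = 0x47 → acc = 0x47
  'P' = 0x50 → acc = 0x17
  'G' = 0x47 → acc = 0x50
  'G' = 0x47 → acc = 0x17
  'A' = 0x41 → acc = 0x56
  ',' = 0x2C → acc = 0x7A
  '5' = 0x35 → acc = 0x4F
  ',' = 0x2C → acc = 0x63
  '0' = 0x30 → acc = 0x53
  '9' = 0x39 → acc = 0x6A
  '7' = 0x37 → acc = 0x5D
  '9' = 0x39 → acc = 0x64
  '1' = 0x31 → acc = 0x55
  ',' = 0x2C → acc = 0x79
  '6' = 0x36 → acc = 0x4F
  '7' = 0x37 → acc = 0x78
Checksum = 0x78.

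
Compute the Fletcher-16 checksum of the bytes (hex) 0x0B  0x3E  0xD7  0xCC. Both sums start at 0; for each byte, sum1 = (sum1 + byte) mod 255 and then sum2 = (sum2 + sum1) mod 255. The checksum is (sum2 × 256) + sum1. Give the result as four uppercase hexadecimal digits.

Running sums (mod 255):
  after byte 0 (0x0B): sum1=11, sum2=11
  after byte 1 (0x3E): sum1=73, sum2=84
  after byte 2 (0xD7): sum1=33, sum2=117
  after byte 3 (0xCC): sum1=237, sum2=99
Checksum = sum2·256 + sum1 = 99·256 + 237 = 25581 = 0x63ED.

63ED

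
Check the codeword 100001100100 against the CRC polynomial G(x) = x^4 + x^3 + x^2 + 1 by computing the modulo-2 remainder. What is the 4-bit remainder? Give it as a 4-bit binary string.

0000

Modulo-2 division of 100001100100 by 11101:
  pos 0: 10000 XOR 11101 = 01101
  pos 1: 11011 XOR 11101 = 00110
  pos 3: 11010 XOR 11101 = 00111
  pos 5: 11101 XOR 11101 = 00000
Remainder = 0000 (zero — the frame passes the CRC check).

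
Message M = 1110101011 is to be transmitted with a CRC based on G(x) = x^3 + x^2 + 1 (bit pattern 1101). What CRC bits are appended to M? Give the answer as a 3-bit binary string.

111

Append 3 zeros: 1110101011000. Divide by 1101 (XOR where the leading bit is 1):
  pos 0: 1110 XOR 1101 = 0011
  pos 2: 1110 XOR 1101 = 0011
  pos 4: 1110 XOR 1101 = 0011
  pos 6: 1111 XOR 1101 = 0010
  pos 8: 1000 XOR 1101 = 0101
  pos 9: 1010 XOR 1101 = 0111
Remainder (last 3 bits) = 111. This is the CRC / FCS.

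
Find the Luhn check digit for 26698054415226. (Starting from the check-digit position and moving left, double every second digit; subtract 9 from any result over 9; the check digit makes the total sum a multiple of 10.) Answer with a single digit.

9

Partial digits right→left: 6 2 2 5 1 4 4 5 0 8 9 6 6 2
Double every second digit counting from the check-digit position (so the 1st, 3rd, 5th, ... of the partial from the right).
  doubled (with −9 where >9): 3 4 2 8 0 9 3 → sum 29
  kept as-is: 2 5 4 5 8 6 2 → sum 32
Total = 29 + 32 = 61.
Check digit = (10 − (61 mod 10)) mod 10 = 9.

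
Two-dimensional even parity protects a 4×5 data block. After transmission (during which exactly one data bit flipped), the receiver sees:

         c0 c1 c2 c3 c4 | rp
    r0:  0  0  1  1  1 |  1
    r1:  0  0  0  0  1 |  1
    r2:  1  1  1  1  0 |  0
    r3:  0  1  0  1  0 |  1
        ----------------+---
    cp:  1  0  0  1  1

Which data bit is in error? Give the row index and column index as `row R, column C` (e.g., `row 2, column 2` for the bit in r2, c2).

Recompute each row's even parity and compare to rp:
  r0: data parity 1, sent rp 1 → ok
  r1: data parity 1, sent rp 1 → ok
  r2: data parity 0, sent rp 0 → ok
  r3: data parity 0, sent rp 1 → mismatch
Recompute each column's even parity and compare to cp:
  c0: data parity 1, sent cp 1 → ok
  c1: data parity 0, sent cp 0 → ok
  c2: data parity 0, sent cp 0 → ok
  c3: data parity 1, sent cp 1 → ok
  c4: data parity 0, sent cp 1 → mismatch
Exactly one row (r3) and one column (c4) fail → the flipped bit is at their intersection.

row 3, column 4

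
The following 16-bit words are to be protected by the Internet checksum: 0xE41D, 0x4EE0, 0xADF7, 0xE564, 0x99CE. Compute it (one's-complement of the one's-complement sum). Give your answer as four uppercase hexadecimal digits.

One's-complement addition (fold any carry out of bit 15 back into bit 0):
  0xE41D + 0x4EE0 = 0x132FD → wrap carry → 0x32FE
  0x32FE + 0xADF7 = 0x0E0F5
  0xE0F5 + 0xE564 = 0x1C659 → wrap carry → 0xC65A
  0xC65A + 0x99CE = 0x16028 → wrap carry → 0x6029
One's-complement sum = 0x6029.
Checksum = ~0x6029 & 0xFFFF = 0x9FD6.

9FD6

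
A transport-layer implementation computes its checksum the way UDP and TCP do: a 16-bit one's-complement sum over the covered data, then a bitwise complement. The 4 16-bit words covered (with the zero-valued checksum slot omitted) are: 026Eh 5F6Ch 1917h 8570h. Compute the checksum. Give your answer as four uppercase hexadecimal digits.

One's-complement addition (fold any carry out of bit 15 back into bit 0):
  0x026E + 0x5F6C = 0x061DA
  0x61DA + 0x1917 = 0x07AF1
  0x7AF1 + 0x8570 = 0x10061 → wrap carry → 0x0062
One's-complement sum = 0x0062.
Checksum = ~0x0062 & 0xFFFF = 0xFF9D.

FF9D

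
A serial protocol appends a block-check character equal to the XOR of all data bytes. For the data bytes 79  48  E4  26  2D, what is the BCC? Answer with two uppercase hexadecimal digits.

XOR the bytes together:
  start with 0x79
  0x79 ⊕ 0x48 = 0x31
  0x31 ⊕ 0xE4 = 0xD5
  0xD5 ⊕ 0x26 = 0xF3
  0xF3 ⊕ 0x2D = 0xDE

DE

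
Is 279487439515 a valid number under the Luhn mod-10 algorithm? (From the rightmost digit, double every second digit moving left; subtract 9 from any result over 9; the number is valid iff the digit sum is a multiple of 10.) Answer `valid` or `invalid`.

From the right, keep odd positions and double even positions (subtract 9 from any doubled value over 9):
  doubled (positions 2,4,...): 2 9 8 7 9 4 → sum 39
  kept (positions 1,3,...): 5 5 3 7 4 7 → sum 31
Total = 70.
70 mod 10 = 0, so the number is valid.

valid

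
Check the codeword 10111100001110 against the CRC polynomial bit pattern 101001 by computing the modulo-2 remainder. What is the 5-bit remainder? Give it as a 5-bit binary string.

Modulo-2 division of 10111100001110 by 101001:
  pos 0: 101111 XOR 101001 = 000110
  pos 3: 110000 XOR 101001 = 011001
  pos 4: 110010 XOR 101001 = 011011
  pos 5: 110111 XOR 101001 = 011110
  pos 6: 111101 XOR 101001 = 010100
  pos 7: 101001 XOR 101001 = 000000
Remainder = 00000 (zero — the frame passes the CRC check).

00000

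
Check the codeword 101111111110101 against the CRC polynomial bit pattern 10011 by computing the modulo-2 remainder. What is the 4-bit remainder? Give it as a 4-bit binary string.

Modulo-2 division of 101111111110101 by 10011:
  pos 0: 10111 XOR 10011 = 00100
  pos 2: 10011 XOR 10011 = 00000
  pos 7: 11110 XOR 10011 = 01101
  pos 8: 11011 XOR 10011 = 01000
  pos 9: 10000 XOR 10011 = 00011
Remainder = 0111 (nonzero — an error is detected).

0111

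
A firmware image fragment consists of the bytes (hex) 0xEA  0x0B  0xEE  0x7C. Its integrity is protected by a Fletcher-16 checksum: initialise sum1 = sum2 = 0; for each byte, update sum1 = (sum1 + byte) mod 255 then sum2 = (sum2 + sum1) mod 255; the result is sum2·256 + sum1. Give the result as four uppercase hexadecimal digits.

Running sums (mod 255):
  after byte 0 (0xEA): sum1=234, sum2=234
  after byte 1 (0x0B): sum1=245, sum2=224
  after byte 2 (0xEE): sum1=228, sum2=197
  after byte 3 (0x7C): sum1=97, sum2=39
Checksum = sum2·256 + sum1 = 39·256 + 97 = 10081 = 0x2761.

2761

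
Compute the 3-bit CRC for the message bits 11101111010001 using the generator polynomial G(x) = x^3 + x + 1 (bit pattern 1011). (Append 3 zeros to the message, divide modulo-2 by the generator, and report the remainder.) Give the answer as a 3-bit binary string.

Append 3 zeros: 11101111010001000. Divide by 1011 (XOR where the leading bit is 1):
  pos 0: 1110 XOR 1011 = 0101
  pos 1: 1011 XOR 1011 = 0000
  pos 5: 1110 XOR 1011 = 0101
  pos 6: 1011 XOR 1011 = 0000
  pos 13: 1000 XOR 1011 = 0011
Remainder (last 3 bits) = 011. This is the CRC / FCS.

011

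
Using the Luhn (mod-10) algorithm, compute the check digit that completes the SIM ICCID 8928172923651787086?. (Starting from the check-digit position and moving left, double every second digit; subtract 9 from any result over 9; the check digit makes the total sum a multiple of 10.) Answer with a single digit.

1

Partial digits right→left: 6 8 0 7 8 7 1 5 6 3 2 9 2 7 1 8 2 9 8
Double every second digit counting from the check-digit position (so the 1st, 3rd, 5th, ... of the partial from the right).
  doubled (with −9 where >9): 3 0 7 2 3 4 4 2 4 7 → sum 36
  kept as-is: 8 7 7 5 3 9 7 8 9 → sum 63
Total = 36 + 63 = 99.
Check digit = (10 − (99 mod 10)) mod 10 = 1.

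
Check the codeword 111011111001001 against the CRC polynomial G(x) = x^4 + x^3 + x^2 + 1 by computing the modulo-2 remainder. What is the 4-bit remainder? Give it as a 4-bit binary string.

Modulo-2 division of 111011111001001 by 11101:
  pos 0: 11101 XOR 11101 = 00000
  pos 5: 11110 XOR 11101 = 00011
  pos 8: 11010 XOR 11101 = 00111
  pos 10: 11101 XOR 11101 = 00000
Remainder = 0000 (zero — the frame passes the CRC check).

0000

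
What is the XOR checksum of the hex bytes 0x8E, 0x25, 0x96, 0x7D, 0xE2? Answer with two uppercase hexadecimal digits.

XOR the bytes together:
  start with 0x8E
  0x8E ⊕ 0x25 = 0xAB
  0xAB ⊕ 0x96 = 0x3D
  0x3D ⊕ 0x7D = 0x40
  0x40 ⊕ 0xE2 = 0xA2

A2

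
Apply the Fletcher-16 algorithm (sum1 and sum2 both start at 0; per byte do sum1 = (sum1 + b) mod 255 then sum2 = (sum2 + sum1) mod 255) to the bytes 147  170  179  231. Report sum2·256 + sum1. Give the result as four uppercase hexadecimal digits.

9DD9

Running sums (mod 255):
  after byte 0 (147): sum1=147, sum2=147
  after byte 1 (170): sum1=62, sum2=209
  after byte 2 (179): sum1=241, sum2=195
  after byte 3 (231): sum1=217, sum2=157
Checksum = sum2·256 + sum1 = 157·256 + 217 = 40409 = 0x9DD9.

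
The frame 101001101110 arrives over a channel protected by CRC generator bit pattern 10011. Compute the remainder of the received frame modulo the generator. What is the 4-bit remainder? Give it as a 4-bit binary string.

0000

Modulo-2 division of 101001101110 by 10011:
  pos 0: 10100 XOR 10011 = 00111
  pos 2: 11111 XOR 10011 = 01100
  pos 3: 11000 XOR 10011 = 01011
  pos 4: 10111 XOR 10011 = 00100
  pos 6: 10011 XOR 10011 = 00000
Remainder = 0000 (zero — the frame passes the CRC check).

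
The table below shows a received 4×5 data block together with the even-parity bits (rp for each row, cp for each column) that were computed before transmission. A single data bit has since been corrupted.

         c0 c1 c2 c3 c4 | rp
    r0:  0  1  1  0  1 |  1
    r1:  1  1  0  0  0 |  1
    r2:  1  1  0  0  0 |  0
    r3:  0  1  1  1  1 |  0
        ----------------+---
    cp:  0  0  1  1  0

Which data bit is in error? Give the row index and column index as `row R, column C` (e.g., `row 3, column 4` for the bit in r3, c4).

row 1, column 2

Recompute each row's even parity and compare to rp:
  r0: data parity 1, sent rp 1 → ok
  r1: data parity 0, sent rp 1 → mismatch
  r2: data parity 0, sent rp 0 → ok
  r3: data parity 0, sent rp 0 → ok
Recompute each column's even parity and compare to cp:
  c0: data parity 0, sent cp 0 → ok
  c1: data parity 0, sent cp 0 → ok
  c2: data parity 0, sent cp 1 → mismatch
  c3: data parity 1, sent cp 1 → ok
  c4: data parity 0, sent cp 0 → ok
Exactly one row (r1) and one column (c2) fail → the flipped bit is at their intersection.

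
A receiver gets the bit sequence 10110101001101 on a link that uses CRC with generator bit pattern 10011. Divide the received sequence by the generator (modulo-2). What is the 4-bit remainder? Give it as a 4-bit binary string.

0000

Modulo-2 division of 10110101001101 by 10011:
  pos 0: 10110 XOR 10011 = 00101
  pos 2: 10110 XOR 10011 = 00101
  pos 4: 10110 XOR 10011 = 00101
  pos 6: 10101 XOR 10011 = 00110
  pos 8: 11010 XOR 10011 = 01001
  pos 9: 10011 XOR 10011 = 00000
Remainder = 0000 (zero — the frame passes the CRC check).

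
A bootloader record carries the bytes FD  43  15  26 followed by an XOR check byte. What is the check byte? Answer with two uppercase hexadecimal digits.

8D

XOR the bytes together:
  start with 0xFD
  0xFD ⊕ 0x43 = 0xBE
  0xBE ⊕ 0x15 = 0xAB
  0xAB ⊕ 0x26 = 0x8D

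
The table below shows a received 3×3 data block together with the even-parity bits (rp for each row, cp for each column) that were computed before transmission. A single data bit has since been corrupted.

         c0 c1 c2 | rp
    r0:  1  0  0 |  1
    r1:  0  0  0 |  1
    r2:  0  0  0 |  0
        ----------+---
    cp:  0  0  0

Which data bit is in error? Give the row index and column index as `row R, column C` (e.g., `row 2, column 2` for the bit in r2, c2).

row 1, column 0

Recompute each row's even parity and compare to rp:
  r0: data parity 1, sent rp 1 → ok
  r1: data parity 0, sent rp 1 → mismatch
  r2: data parity 0, sent rp 0 → ok
Recompute each column's even parity and compare to cp:
  c0: data parity 1, sent cp 0 → mismatch
  c1: data parity 0, sent cp 0 → ok
  c2: data parity 0, sent cp 0 → ok
Exactly one row (r1) and one column (c0) fail → the flipped bit is at their intersection.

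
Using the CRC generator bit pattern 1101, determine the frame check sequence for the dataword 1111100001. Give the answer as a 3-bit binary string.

Append 3 zeros: 1111100001000. Divide by 1101 (XOR where the leading bit is 1):
  pos 0: 1111 XOR 1101 = 0010
  pos 2: 1010 XOR 1101 = 0111
  pos 3: 1110 XOR 1101 = 0011
  pos 5: 1100 XOR 1101 = 0001
  pos 8: 1100 XOR 1101 = 0001
Remainder (last 3 bits) = 010. This is the CRC / FCS.

010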